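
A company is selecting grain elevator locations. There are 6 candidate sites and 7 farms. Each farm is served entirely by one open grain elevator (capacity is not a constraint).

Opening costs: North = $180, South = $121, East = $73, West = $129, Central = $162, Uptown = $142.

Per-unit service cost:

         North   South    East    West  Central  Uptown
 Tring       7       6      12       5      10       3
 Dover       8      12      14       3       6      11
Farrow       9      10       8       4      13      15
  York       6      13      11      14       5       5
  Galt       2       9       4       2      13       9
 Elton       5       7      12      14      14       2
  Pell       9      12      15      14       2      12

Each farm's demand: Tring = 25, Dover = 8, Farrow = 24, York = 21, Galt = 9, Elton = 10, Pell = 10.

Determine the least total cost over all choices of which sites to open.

Minimum total cost: 729

For any fixed open set, each farm goes to its cheapest open site; total = fixed + service.
{West, Uptown}: Tring→Uptown 3·25=75, Dover→West 3·8=24, Farrow→West 4·24=96, York→Uptown 5·21=105, Galt→West 2·9=18, Elton→Uptown 2·10=20, Pell→Uptown 12·10=120. Service 458; fixed 271; total 729.
{West, Central, Uptown}: Tring→Uptown 3·25=75, Dover→West 3·8=24, Farrow→West 4·24=96, York→Central 5·21=105, Galt→West 2·9=18, Elton→Uptown 2·10=20, Pell→Central 2·10=20. Service 358; fixed 433; total 791.
{East, West, Uptown}: service 458 + fixed 344 = 802
{North, South, East, West, Central, Uptown}: service 358 + fixed 807 = 1165
No other subset beats 729.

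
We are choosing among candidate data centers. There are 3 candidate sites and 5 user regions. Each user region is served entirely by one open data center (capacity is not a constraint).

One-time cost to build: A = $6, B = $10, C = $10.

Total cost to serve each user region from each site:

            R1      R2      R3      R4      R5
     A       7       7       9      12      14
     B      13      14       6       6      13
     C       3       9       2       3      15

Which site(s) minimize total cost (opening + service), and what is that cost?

Open C only; minimum total cost 42.

For any fixed open set, each user region goes to its cheapest open site; total = fixed + service.
{C}: R1→C 3, R2→C 9, R3→C 2, R4→C 3, R5→C 15. Service 32; fixed 10; total 42.
{A, C}: service 29 + fixed 16 = 45
{B, C}: R1→C 3, R2→C 9, R3→C 2, R4→C 3, R5→B 13. Service 30; fixed 20; total 50.
{A, B, C}: service 28 + fixed 26 = 54
No other subset beats 42.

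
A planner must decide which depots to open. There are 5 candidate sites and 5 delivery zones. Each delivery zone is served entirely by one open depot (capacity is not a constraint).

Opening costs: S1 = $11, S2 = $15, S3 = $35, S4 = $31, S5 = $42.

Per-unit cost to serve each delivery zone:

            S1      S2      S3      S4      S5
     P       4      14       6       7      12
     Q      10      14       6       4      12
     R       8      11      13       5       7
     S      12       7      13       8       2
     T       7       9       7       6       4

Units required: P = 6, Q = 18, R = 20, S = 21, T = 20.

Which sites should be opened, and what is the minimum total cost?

For any fixed open set, each delivery zone goes to its cheapest open site; total = fixed + service.
{S1, S4, S5}: P→S1 4·6=24, Q→S4 4·18=72, R→S4 5·20=100, S→S5 2·21=42, T→S5 4·20=80. Service 318; fixed 84; total 402.
{S4, S5}: service 336 + fixed 73 = 409
{S1, S2, S4, S5}: P→S1 4·6=24, Q→S4 4·18=72, R→S4 5·20=100, S→S5 2·21=42, T→S5 4·20=80. Service 318; fixed 99; total 417.
{S1, S2, S3, S4, S5}: service 318 + fixed 134 = 452
No other subset beats 402.

Open S1, S4 and S5; minimum total cost 402.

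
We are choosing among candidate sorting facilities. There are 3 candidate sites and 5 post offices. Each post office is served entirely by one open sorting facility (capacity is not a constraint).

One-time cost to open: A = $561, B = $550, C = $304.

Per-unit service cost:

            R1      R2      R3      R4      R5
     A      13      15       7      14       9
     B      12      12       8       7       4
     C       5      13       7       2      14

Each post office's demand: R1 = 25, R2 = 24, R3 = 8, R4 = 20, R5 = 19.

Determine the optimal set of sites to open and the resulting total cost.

For any fixed open set, each post office goes to its cheapest open site; total = fixed + service.
{C}: R1→C 5·25=125, R2→C 13·24=312, R3→C 7·8=56, R4→C 2·20=40, R5→C 14·19=266. Service 799; fixed 304; total 1103.
{B}: service 868 + fixed 550 = 1418
{B, C}: service 585 + fixed 854 = 1439
{A, B, C}: R1→C 5·25=125, R2→B 12·24=288, R3→A 7·8=56, R4→C 2·20=40, R5→B 4·19=76. Service 585; fixed 1415; total 2000.
No other subset beats 1103.

Open C only; minimum total cost 1103.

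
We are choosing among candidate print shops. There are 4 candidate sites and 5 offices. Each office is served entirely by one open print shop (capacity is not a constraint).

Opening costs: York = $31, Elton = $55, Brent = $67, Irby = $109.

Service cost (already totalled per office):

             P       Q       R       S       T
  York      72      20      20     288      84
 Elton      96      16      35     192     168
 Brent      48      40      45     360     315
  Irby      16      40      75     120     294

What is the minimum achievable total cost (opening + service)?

For any fixed open set, each office goes to its cheapest open site; total = fixed + service.
{York, Irby}: P→Irby 16, Q→York 20, R→York 20, S→Irby 120, T→York 84. Service 260; fixed 140; total 400.
{York, Elton, Irby}: P→Irby 16, Q→Elton 16, R→York 20, S→Irby 120, T→York 84. Service 256; fixed 195; total 451.
{York, Brent, Irby}: P→Irby 16, Q→York 20, R→York 20, S→Irby 120, T→York 84. Service 260; fixed 207; total 467.
{York, Elton, Brent, Irby}: P→Irby 16, Q→Elton 16, R→York 20, S→Irby 120, T→York 84. Service 256; fixed 262; total 518.
(All 15 nonempty subsets were checked; York and Irby is lowest.)

Minimum total cost: 400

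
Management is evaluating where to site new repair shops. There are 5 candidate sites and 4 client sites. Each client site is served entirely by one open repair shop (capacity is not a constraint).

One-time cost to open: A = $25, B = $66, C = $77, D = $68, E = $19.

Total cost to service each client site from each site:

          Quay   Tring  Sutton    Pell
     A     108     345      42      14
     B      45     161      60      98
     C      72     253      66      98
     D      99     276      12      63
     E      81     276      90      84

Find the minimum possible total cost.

Minimum total cost: 353

For any fixed open set, each client site goes to its cheapest open site; total = fixed + service.
{A, B}: Quay→B 45, Tring→B 161, Sutton→A 42, Pell→A 14. Service 262; fixed 91; total 353.
{A, B, E}: Quay→B 45, Tring→B 161, Sutton→A 42, Pell→A 14. Service 262; fixed 110; total 372.
{A, B, D}: Quay→B 45, Tring→B 161, Sutton→D 12, Pell→A 14. Service 232; fixed 159; total 391.
{A, B, C, D, E}: Quay→B 45, Tring→B 161, Sutton→D 12, Pell→A 14. Service 232; fixed 255; total 487.
No other subset beats 353.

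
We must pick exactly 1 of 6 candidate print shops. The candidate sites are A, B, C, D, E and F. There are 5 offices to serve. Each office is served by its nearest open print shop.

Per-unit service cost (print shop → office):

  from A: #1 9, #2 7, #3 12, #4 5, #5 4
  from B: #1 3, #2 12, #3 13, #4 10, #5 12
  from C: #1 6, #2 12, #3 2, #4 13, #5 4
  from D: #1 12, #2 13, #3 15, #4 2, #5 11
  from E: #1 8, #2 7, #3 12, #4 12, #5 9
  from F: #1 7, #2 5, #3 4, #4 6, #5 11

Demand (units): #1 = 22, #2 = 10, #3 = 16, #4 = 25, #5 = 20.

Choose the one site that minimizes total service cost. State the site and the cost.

With exactly 1 open, each office uses its cheapest among the chosen.
{F}: #1→F 7·22=154, #2→F 5·10=50, #3→F 4·16=64, #4→F 6·25=150, #5→F 11·20=220. Service cost 638.
{A}: service cost 665
{C}: service cost 689
Among all 6 size-1 choices, {F} is lowest.

Choose F only; total service cost 638.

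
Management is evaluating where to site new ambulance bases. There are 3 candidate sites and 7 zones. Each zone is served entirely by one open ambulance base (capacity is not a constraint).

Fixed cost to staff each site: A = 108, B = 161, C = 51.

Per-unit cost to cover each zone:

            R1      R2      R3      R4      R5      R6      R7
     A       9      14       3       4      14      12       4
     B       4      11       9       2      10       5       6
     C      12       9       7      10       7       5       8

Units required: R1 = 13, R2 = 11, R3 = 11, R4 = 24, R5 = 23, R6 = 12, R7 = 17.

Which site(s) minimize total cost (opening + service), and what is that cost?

Open A and C; minimum total cost 793.

For any fixed open set, each zone goes to its cheapest open site; total = fixed + service.
{A, C}: R1→A 9·13=117, R2→C 9·11=99, R3→A 3·11=33, R4→A 4·24=96, R5→C 7·23=161, R6→C 5·12=60, R7→A 4·17=68. Service 634; fixed 159; total 793.
{B, C}: service 599 + fixed 212 = 811
{A, B, C}: R1→B 4·13=52, R2→C 9·11=99, R3→A 3·11=33, R4→B 2·24=48, R5→C 7·23=161, R6→B 5·12=60, R7→A 4·17=68. Service 521; fixed 320; total 841.
{C}: service 929 + fixed 51 = 980
No other subset beats 793.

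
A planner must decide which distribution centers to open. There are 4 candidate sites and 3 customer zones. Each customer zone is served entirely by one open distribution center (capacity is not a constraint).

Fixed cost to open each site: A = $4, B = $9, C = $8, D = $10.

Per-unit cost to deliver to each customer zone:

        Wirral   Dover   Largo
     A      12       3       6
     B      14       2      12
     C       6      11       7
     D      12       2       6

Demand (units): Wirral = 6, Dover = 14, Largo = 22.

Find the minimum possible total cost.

For any fixed open set, each customer zone goes to its cheapest open site; total = fixed + service.
{C, D}: Wirral→C 6·6=36, Dover→D 2·14=28, Largo→D 6·22=132. Service 196; fixed 18; total 214.
{A, B, C}: Wirral→C 6·6=36, Dover→B 2·14=28, Largo→A 6·22=132. Service 196; fixed 21; total 217.
{A, C, D}: service 196 + fixed 22 = 218
{A, B, C, D}: service 196 + fixed 31 = 227
(All 15 nonempty subsets were checked; C and D is lowest.)

Minimum total cost: 214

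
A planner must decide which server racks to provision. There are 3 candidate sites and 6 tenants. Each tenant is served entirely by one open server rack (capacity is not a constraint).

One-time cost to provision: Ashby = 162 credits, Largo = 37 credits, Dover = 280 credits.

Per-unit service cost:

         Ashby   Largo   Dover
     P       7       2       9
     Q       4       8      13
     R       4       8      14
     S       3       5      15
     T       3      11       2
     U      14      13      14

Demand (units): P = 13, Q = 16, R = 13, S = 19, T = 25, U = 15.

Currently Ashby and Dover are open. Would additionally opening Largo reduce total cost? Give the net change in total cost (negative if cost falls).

Current service cost with {Ashby, Dover}: 524.
Adding Largo: each tenant re-picks its cheapest; new service cost 444, saving 80.
Extra fixed cost: 37. Net change = 37 − 80 = -43.
(Totals: 966 → 923.)

Yes — net change −43 (cost falls by 43).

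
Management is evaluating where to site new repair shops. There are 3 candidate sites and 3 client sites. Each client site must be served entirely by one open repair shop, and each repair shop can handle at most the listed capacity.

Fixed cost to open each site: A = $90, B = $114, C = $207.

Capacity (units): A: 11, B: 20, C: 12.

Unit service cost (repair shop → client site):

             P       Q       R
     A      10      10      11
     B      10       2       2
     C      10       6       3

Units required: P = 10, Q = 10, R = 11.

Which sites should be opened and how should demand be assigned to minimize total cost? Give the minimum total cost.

Open {A, B}: P→B 10·10=100, Q→B 2·10=20, R→A 11·11=121.
Loads: A carries 11/11, B carries 20/20. Service 241; fixed 204; total 445.
Next best feasible plan costs 474.

Minimum total cost: 445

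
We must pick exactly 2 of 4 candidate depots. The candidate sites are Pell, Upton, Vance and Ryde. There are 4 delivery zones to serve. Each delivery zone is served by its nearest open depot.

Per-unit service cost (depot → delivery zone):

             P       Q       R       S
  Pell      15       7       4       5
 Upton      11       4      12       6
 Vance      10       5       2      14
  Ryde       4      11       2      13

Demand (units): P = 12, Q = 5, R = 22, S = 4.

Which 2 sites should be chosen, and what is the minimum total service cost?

Choose Upton and Ryde; total service cost 136.

With exactly 2 open, each delivery zone uses its cheapest among the chosen.
{Upton, Ryde}: P→Ryde 4·12=48, Q→Upton 4·5=20, R→Ryde 2·22=44, S→Upton 6·4=24. Service cost 136.
{Pell, Ryde}: service cost 147
{Vance, Ryde}: service cost 169
Among all 6 size-2 choices, {Upton, Ryde} is lowest.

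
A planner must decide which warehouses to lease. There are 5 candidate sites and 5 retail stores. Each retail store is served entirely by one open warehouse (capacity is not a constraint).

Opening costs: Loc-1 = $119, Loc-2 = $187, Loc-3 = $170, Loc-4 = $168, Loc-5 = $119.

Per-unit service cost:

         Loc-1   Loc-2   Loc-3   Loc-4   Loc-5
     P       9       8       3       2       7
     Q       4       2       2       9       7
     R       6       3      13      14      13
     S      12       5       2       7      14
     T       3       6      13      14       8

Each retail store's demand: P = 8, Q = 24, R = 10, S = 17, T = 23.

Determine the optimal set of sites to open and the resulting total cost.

For any fixed open set, each retail store goes to its cheapest open site; total = fixed + service.
{Loc-1, Loc-3}: P→Loc-3 3·8=24, Q→Loc-3 2·24=48, R→Loc-1 6·10=60, S→Loc-3 2·17=34, T→Loc-1 3·23=69. Service 235; fixed 289; total 524.
{Loc-2}: service 365 + fixed 187 = 552
{Loc-1, Loc-2}: service 296 + fixed 306 = 602
{Loc-1, Loc-2, Loc-3, Loc-4, Loc-5}: P→Loc-4 2·8=16, Q→Loc-2 2·24=48, R→Loc-2 3·10=30, S→Loc-3 2·17=34, T→Loc-1 3·23=69. Service 197; fixed 763; total 960.
No other subset beats 524.

Open Loc-1 and Loc-3; minimum total cost 524.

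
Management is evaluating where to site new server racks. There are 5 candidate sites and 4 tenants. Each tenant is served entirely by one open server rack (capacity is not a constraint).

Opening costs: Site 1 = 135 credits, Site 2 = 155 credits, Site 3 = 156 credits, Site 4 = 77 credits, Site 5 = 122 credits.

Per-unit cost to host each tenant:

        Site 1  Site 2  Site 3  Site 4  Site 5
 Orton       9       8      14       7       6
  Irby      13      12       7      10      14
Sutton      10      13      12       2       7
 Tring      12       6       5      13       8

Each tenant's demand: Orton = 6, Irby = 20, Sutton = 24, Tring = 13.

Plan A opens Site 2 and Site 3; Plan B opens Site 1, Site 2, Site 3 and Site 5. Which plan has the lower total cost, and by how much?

Plan A is cheaper by 125.

Plan A: {Site 2, Site 3}: Orton→Site 2 8·6=48, Irby→Site 3 7·20=140, Sutton→Site 3 12·24=288, Tring→Site 3 5·13=65. Service 541; fixed 311; total 852.
Plan B: {Site 1, Site 2, Site 3, Site 5}: Orton→Site 5 6·6=36, Irby→Site 3 7·20=140, Sutton→Site 5 7·24=168, Tring→Site 3 5·13=65. Service 409; fixed 568; total 977.
Difference: |852 − 977| = 125.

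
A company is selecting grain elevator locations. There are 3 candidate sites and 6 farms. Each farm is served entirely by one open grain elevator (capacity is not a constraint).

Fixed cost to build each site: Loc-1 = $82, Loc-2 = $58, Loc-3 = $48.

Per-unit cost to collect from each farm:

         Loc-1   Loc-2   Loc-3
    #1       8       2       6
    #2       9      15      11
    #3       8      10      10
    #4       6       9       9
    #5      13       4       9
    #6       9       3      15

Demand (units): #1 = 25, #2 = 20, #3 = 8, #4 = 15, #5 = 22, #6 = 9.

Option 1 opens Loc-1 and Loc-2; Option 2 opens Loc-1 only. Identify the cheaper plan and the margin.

Option 1: {Loc-1, Loc-2}: #1→Loc-2 2·25=50, #2→Loc-1 9·20=180, #3→Loc-1 8·8=64, #4→Loc-1 6·15=90, #5→Loc-2 4·22=88, #6→Loc-2 3·9=27. Service 499; fixed 140; total 639.
Option 2: {Loc-1}: #1→Loc-1 8·25=200, #2→Loc-1 9·20=180, #3→Loc-1 8·8=64, #4→Loc-1 6·15=90, #5→Loc-1 13·22=286, #6→Loc-1 9·9=81. Service 901; fixed 82; total 983.
Difference: |639 − 983| = 344.

Option 1 is cheaper by 344.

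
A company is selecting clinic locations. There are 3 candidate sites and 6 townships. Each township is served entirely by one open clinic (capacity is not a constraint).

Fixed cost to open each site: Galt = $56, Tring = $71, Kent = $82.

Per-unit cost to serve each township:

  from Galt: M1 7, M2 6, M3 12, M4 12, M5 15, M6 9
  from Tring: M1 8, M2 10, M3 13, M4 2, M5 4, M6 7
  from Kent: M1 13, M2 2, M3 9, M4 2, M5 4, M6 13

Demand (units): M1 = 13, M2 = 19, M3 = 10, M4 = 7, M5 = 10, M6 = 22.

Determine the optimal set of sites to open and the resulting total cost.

Open Tring and Kent; minimum total cost 593.

For any fixed open set, each township goes to its cheapest open site; total = fixed + service.
{Tring, Kent}: M1→Tring 8·13=104, M2→Kent 2·19=38, M3→Kent 9·10=90, M4→Tring 2·7=14, M5→Tring 4·10=40, M6→Tring 7·22=154. Service 440; fixed 153; total 593.
{Galt, Kent}: M1→Galt 7·13=91, M2→Kent 2·19=38, M3→Kent 9·10=90, M4→Kent 2·7=14, M5→Kent 4·10=40, M6→Galt 9·22=198. Service 471; fixed 138; total 609.
{Galt, Tring, Kent}: M1→Galt 7·13=91, M2→Kent 2·19=38, M3→Kent 9·10=90, M4→Tring 2·7=14, M5→Tring 4·10=40, M6→Tring 7·22=154. Service 427; fixed 209; total 636.
{Galt}: service 757 + fixed 56 = 813
(All 7 nonempty subsets were checked; Tring and Kent is lowest.)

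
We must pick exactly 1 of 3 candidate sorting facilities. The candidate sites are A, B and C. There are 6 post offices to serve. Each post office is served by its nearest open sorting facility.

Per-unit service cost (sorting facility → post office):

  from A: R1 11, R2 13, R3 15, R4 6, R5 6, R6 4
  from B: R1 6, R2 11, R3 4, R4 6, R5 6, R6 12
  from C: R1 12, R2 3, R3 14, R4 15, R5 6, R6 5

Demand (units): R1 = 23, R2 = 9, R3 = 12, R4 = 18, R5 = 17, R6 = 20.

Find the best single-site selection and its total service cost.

Choose B only; total service cost 735.

With exactly 1 open, each post office uses its cheapest among the chosen.
{B}: R1→B 6·23=138, R2→B 11·9=99, R3→B 4·12=48, R4→B 6·18=108, R5→B 6·17=102, R6→B 12·20=240. Service cost 735.
{A}: service cost 840
{C}: service cost 943
Among all 3 size-1 choices, {B} is lowest.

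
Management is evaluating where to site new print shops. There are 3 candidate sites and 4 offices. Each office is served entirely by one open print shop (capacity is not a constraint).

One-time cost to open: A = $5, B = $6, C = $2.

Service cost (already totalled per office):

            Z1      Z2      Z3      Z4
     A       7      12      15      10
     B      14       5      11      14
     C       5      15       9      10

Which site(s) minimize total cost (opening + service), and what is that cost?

Open B and C; minimum total cost 37.

For any fixed open set, each office goes to its cheapest open site; total = fixed + service.
{B, C}: Z1→C 5, Z2→B 5, Z3→C 9, Z4→C 10. Service 29; fixed 8; total 37.
{C}: service 39 + fixed 2 = 41
{A, B, C}: Z1→C 5, Z2→B 5, Z3→C 9, Z4→A 10. Service 29; fixed 13; total 42.
(All 7 nonempty subsets were checked; B and C is lowest.)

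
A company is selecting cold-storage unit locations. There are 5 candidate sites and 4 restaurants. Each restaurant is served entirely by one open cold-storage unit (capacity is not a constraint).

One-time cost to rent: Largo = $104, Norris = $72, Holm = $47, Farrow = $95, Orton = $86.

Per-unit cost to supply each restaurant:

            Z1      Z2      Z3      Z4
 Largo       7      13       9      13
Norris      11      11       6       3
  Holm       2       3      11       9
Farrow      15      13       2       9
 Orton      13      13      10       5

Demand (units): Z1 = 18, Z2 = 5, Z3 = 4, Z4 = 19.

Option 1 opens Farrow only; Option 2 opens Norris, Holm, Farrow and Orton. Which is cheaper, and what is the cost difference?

Option 1: {Farrow}: Z1→Farrow 15·18=270, Z2→Farrow 13·5=65, Z3→Farrow 2·4=8, Z4→Farrow 9·19=171. Service 514; fixed 95; total 609.
Option 2: {Norris, Holm, Farrow, Orton}: Z1→Holm 2·18=36, Z2→Holm 3·5=15, Z3→Farrow 2·4=8, Z4→Norris 3·19=57. Service 116; fixed 300; total 416.
Difference: |609 − 416| = 193.

Option 2 is cheaper by 193.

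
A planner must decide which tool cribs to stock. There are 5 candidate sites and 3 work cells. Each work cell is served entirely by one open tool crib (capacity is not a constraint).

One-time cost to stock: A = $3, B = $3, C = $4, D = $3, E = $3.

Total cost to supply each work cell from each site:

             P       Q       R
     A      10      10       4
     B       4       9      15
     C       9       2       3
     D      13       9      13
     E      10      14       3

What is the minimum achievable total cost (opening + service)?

Minimum total cost: 16

For any fixed open set, each work cell goes to its cheapest open site; total = fixed + service.
{B, C}: P→B 4, Q→C 2, R→C 3. Service 9; fixed 7; total 16.
{C}: P→C 9, Q→C 2, R→C 3. Service 14; fixed 4; total 18.
{A, B, C}: P→B 4, Q→C 2, R→C 3. Service 9; fixed 10; total 19.
{A, B, C, D, E}: service 9 + fixed 16 = 25
No other subset beats 16.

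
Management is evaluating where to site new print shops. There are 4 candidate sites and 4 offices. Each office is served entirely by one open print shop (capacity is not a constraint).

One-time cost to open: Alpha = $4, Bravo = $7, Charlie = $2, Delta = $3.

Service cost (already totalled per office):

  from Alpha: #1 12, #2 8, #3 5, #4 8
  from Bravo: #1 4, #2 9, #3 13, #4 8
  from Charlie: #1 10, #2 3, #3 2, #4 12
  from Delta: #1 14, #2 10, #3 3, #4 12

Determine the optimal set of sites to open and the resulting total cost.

For any fixed open set, each office goes to its cheapest open site; total = fixed + service.
{Bravo, Charlie}: #1→Bravo 4, #2→Charlie 3, #3→Charlie 2, #4→Bravo 8. Service 17; fixed 9; total 26.
{Alpha, Charlie}: service 23 + fixed 6 = 29
{Bravo, Charlie, Delta}: service 17 + fixed 12 = 29
{Alpha, Bravo, Charlie, Delta}: #1→Bravo 4, #2→Charlie 3, #3→Charlie 2, #4→Alpha 8. Service 17; fixed 16; total 33.
No other subset beats 26.

Open Bravo and Charlie; minimum total cost 26.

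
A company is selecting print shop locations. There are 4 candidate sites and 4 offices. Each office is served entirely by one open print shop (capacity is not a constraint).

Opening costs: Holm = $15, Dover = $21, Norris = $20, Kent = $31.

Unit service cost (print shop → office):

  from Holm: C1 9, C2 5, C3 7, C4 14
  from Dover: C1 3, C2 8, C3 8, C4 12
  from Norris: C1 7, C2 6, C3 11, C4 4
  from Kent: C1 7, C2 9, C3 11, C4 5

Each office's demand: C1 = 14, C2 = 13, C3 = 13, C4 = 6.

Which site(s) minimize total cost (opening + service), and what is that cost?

Open Holm, Dover and Norris; minimum total cost 278.

For any fixed open set, each office goes to its cheapest open site; total = fixed + service.
{Holm, Dover, Norris}: C1→Dover 3·14=42, C2→Holm 5·13=65, C3→Holm 7·13=91, C4→Norris 4·6=24. Service 222; fixed 56; total 278.
{Dover, Norris}: C1→Dover 3·14=42, C2→Norris 6·13=78, C3→Dover 8·13=104, C4→Norris 4·6=24. Service 248; fixed 41; total 289.
{Holm, Dover, Kent}: C1→Dover 3·14=42, C2→Holm 5·13=65, C3→Holm 7·13=91, C4→Kent 5·6=30. Service 228; fixed 67; total 295.
{Holm, Dover, Norris, Kent}: service 222 + fixed 87 = 309
No other subset beats 278.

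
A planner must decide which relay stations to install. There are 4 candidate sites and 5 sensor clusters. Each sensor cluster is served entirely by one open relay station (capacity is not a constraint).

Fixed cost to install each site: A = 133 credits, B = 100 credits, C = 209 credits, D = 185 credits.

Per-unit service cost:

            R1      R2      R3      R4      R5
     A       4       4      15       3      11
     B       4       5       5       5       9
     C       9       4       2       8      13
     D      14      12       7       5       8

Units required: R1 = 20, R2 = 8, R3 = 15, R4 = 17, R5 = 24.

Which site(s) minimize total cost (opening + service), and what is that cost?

For any fixed open set, each sensor cluster goes to its cheapest open site; total = fixed + service.
{B}: R1→B 4·20=80, R2→B 5·8=40, R3→B 5·15=75, R4→B 5·17=85, R5→B 9·24=216. Service 496; fixed 100; total 596.
{A, B}: R1→A 4·20=80, R2→A 4·8=32, R3→B 5·15=75, R4→A 3·17=51, R5→B 9·24=216. Service 454; fixed 233; total 687.
{B, C}: service 443 + fixed 309 = 752
{A, B, C, D}: service 385 + fixed 627 = 1012
No other subset beats 596.

Open B only; minimum total cost 596.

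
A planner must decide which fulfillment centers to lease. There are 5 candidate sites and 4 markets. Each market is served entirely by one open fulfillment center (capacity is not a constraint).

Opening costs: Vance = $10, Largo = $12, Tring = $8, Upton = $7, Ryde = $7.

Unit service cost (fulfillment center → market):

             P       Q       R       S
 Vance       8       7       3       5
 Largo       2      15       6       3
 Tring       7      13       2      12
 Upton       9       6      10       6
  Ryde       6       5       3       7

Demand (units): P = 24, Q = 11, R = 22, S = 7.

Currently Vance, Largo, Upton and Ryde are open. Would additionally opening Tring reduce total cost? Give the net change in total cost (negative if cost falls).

Yes — net change −14 (cost falls by 14).

Current service cost with {Vance, Largo, Upton, Ryde}: 190.
Adding Tring: each market re-picks its cheapest; new service cost 168, saving 22.
Extra fixed cost: 8. Net change = 8 − 22 = -14.
(Totals: 226 → 212.)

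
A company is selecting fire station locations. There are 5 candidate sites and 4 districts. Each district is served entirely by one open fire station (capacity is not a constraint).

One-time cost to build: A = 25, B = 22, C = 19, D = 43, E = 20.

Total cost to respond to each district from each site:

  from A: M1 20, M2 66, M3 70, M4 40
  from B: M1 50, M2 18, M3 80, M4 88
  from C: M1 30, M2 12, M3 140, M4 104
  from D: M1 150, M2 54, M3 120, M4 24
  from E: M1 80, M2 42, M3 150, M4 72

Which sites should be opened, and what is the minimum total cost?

Open A and C; minimum total cost 186.

For any fixed open set, each district goes to its cheapest open site; total = fixed + service.
{A, C}: M1→A 20, M2→C 12, M3→A 70, M4→A 40. Service 142; fixed 44; total 186.
{A, B}: service 148 + fixed 47 = 195
{A, C, E}: M1→A 20, M2→C 12, M3→A 70, M4→A 40. Service 142; fixed 64; total 206.
{A, B, C, D, E}: service 126 + fixed 129 = 255
No other subset beats 186.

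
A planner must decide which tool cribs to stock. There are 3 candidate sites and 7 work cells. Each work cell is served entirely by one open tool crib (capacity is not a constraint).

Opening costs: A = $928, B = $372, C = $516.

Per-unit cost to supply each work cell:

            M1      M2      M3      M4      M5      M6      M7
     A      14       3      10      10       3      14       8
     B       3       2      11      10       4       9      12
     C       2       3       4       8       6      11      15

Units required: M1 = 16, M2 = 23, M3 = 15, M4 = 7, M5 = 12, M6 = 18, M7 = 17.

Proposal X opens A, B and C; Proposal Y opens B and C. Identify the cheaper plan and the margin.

Proposal Y is cheaper by 848.

Proposal X: {A, B, C}: M1→C 2·16=32, M2→B 2·23=46, M3→C 4·15=60, M4→C 8·7=56, M5→A 3·12=36, M6→B 9·18=162, M7→A 8·17=136. Service 528; fixed 1816; total 2344.
Proposal Y: {B, C}: M1→C 2·16=32, M2→B 2·23=46, M3→C 4·15=60, M4→C 8·7=56, M5→B 4·12=48, M6→B 9·18=162, M7→B 12·17=204. Service 608; fixed 888; total 1496.
Difference: |2344 − 1496| = 848.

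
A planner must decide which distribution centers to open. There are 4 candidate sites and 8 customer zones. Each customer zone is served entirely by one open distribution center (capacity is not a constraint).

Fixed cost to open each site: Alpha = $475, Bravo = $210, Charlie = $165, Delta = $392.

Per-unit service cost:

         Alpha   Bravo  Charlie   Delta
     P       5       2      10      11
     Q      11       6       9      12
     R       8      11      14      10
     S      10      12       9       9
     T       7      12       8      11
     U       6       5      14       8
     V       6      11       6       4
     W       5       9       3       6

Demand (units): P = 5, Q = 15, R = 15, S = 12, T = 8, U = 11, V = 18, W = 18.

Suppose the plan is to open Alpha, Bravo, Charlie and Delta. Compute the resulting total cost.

Total cost: 1807

Each customer zone is assigned to its cheapest site among the open ones.
{Alpha, Bravo, Charlie, Delta}: P→Bravo 2·5=10, Q→Bravo 6·15=90, R→Alpha 8·15=120, S→Charlie 9·12=108, T→Alpha 7·8=56, U→Bravo 5·11=55, V→Delta 4·18=72, W→Charlie 3·18=54. Service 565; fixed 1242; total 1807.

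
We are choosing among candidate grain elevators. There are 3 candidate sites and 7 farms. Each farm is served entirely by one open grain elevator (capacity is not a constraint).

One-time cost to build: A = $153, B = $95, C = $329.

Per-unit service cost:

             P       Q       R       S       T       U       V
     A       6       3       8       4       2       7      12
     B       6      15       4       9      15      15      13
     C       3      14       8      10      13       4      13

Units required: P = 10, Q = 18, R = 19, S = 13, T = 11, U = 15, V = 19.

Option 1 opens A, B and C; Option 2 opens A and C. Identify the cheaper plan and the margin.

Option 1: {A, B, C}: P→C 3·10=30, Q→A 3·18=54, R→B 4·19=76, S→A 4·13=52, T→A 2·11=22, U→C 4·15=60, V→A 12·19=228. Service 522; fixed 577; total 1099.
Option 2: {A, C}: P→C 3·10=30, Q→A 3·18=54, R→A 8·19=152, S→A 4·13=52, T→A 2·11=22, U→C 4·15=60, V→A 12·19=228. Service 598; fixed 482; total 1080.
Difference: |1099 − 1080| = 19.

Option 2 is cheaper by 19.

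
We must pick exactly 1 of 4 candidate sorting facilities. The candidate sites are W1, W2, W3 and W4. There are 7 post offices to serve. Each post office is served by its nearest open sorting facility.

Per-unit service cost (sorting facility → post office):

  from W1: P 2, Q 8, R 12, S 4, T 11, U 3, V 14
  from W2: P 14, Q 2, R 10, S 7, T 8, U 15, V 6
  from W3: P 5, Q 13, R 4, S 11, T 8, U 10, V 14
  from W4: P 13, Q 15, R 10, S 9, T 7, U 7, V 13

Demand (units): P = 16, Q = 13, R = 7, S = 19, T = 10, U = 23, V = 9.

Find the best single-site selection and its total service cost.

Choose W1 only; total service cost 601.

With exactly 1 open, each post office uses its cheapest among the chosen.
{W1}: P→W1 2·16=32, Q→W1 8·13=104, R→W1 12·7=84, S→W1 4·19=76, T→W1 11·10=110, U→W1 3·23=69, V→W1 14·9=126. Service cost 601.
{W3}: service cost 922
{W2}: service cost 932
Among all 4 size-1 choices, {W1} is lowest.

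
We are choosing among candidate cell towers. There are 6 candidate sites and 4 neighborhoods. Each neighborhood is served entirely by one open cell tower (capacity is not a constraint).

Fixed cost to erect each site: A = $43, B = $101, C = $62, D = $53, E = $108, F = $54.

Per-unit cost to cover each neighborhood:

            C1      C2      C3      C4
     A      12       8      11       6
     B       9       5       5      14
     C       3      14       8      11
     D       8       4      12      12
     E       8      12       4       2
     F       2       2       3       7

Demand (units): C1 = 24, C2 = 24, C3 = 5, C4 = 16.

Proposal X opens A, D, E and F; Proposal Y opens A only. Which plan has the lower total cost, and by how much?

Proposal X: {A, D, E, F}: C1→F 2·24=48, C2→F 2·24=48, C3→F 3·5=15, C4→E 2·16=32. Service 143; fixed 258; total 401.
Proposal Y: {A}: C1→A 12·24=288, C2→A 8·24=192, C3→A 11·5=55, C4→A 6·16=96. Service 631; fixed 43; total 674.
Difference: |401 − 674| = 273.

Proposal X is cheaper by 273.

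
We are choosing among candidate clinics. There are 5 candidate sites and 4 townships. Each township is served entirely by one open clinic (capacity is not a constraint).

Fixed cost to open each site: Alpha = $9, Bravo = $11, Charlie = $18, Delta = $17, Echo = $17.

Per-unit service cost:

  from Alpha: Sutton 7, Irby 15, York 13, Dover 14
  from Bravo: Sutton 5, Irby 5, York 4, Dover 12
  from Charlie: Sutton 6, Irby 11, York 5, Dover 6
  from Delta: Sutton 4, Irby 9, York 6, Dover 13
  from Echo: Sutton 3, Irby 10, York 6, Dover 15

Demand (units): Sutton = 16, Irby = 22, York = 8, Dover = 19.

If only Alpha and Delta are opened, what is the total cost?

Total cost: 583

Each township is assigned to its cheapest site among the open ones.
{Alpha, Delta}: Sutton→Delta 4·16=64, Irby→Delta 9·22=198, York→Delta 6·8=48, Dover→Delta 13·19=247. Service 557; fixed 26; total 583.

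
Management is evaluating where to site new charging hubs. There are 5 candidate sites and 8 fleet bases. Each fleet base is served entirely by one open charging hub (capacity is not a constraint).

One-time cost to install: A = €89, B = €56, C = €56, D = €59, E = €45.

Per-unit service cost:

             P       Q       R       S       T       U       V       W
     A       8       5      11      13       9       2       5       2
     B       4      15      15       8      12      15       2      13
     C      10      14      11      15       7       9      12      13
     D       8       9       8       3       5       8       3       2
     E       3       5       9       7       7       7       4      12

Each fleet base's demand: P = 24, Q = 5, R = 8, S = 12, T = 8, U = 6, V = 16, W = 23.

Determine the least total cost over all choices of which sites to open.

For any fixed open set, each fleet base goes to its cheapest open site; total = fixed + service.
{D, E}: P→E 3·24=72, Q→E 5·5=25, R→D 8·8=64, S→D 3·12=36, T→D 5·8=40, U→E 7·6=42, V→D 3·16=48, W→D 2·23=46. Service 373; fixed 104; total 477.
{B, D, E}: service 357 + fixed 160 = 517
{B, D}: service 407 + fixed 115 = 522
{A, B, C, D, E}: service 327 + fixed 305 = 632
No other subset beats 477.

Minimum total cost: 477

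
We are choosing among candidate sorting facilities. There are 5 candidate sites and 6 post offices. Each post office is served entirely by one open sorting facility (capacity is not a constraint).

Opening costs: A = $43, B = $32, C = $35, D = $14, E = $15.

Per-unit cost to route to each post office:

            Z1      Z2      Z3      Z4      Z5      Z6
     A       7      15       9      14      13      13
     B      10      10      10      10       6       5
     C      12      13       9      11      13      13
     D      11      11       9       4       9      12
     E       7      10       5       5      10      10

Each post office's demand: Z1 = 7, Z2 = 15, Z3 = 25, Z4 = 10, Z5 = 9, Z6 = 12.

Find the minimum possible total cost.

For any fixed open set, each post office goes to its cheapest open site; total = fixed + service.
{B, E}: Z1→E 7·7=49, Z2→B 10·15=150, Z3→E 5·25=125, Z4→E 5·10=50, Z5→B 6·9=54, Z6→B 5·12=60. Service 488; fixed 47; total 535.
{B, D, E}: Z1→E 7·7=49, Z2→B 10·15=150, Z3→E 5·25=125, Z4→D 4·10=40, Z5→B 6·9=54, Z6→B 5·12=60. Service 478; fixed 61; total 539.
{B, C, E}: service 488 + fixed 82 = 570
{A, B, C, D, E}: Z1→A 7·7=49, Z2→B 10·15=150, Z3→E 5·25=125, Z4→D 4·10=40, Z5→B 6·9=54, Z6→B 5·12=60. Service 478; fixed 139; total 617.
No other subset beats 535.

Minimum total cost: 535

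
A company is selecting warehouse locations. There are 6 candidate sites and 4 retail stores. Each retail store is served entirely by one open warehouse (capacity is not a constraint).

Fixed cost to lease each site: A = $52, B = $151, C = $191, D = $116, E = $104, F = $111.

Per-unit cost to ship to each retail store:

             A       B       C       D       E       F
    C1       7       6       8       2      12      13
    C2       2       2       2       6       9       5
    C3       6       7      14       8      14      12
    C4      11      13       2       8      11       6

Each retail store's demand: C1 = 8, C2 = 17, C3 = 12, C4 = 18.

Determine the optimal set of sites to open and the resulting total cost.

Open A only; minimum total cost 412.

For any fixed open set, each retail store goes to its cheapest open site; total = fixed + service.
{A}: C1→A 7·8=56, C2→A 2·17=34, C3→A 6·12=72, C4→A 11·18=198. Service 360; fixed 52; total 412.
{A, F}: C1→A 7·8=56, C2→A 2·17=34, C3→A 6·12=72, C4→F 6·18=108. Service 270; fixed 163; total 433.
{A, D}: service 266 + fixed 168 = 434
{A, B, C, D, E, F}: C1→D 2·8=16, C2→A 2·17=34, C3→A 6·12=72, C4→C 2·18=36. Service 158; fixed 725; total 883.
No other subset beats 412.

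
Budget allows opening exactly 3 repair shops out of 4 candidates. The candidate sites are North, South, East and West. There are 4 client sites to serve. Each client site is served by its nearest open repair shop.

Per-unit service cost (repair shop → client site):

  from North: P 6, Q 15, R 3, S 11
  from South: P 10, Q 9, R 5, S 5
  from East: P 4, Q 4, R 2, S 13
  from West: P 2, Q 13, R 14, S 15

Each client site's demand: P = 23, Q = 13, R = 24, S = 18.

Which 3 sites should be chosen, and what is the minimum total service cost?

Choose South, East and West; total service cost 236.

With exactly 3 open, each client site uses its cheapest among the chosen.
{South, East, West}: P→West 2·23=46, Q→East 4·13=52, R→East 2·24=48, S→South 5·18=90. Service cost 236.
{North, South, East}: service cost 282
{North, South, West}: service cost 325
Among all 4 size-3 choices, {South, East, West} is lowest.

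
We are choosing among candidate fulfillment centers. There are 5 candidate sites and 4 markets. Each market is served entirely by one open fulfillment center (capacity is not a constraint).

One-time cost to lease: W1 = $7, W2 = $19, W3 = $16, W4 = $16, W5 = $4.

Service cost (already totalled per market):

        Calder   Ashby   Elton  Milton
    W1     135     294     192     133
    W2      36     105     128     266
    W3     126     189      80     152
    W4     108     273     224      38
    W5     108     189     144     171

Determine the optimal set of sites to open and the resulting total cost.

For any fixed open set, each market goes to its cheapest open site; total = fixed + service.
{W2, W3, W4}: Calder→W2 36, Ashby→W2 105, Elton→W3 80, Milton→W4 38. Service 259; fixed 51; total 310.
{W2, W3, W4, W5}: service 259 + fixed 55 = 314
{W1, W2, W3, W4}: Calder→W2 36, Ashby→W2 105, Elton→W3 80, Milton→W4 38. Service 259; fixed 58; total 317.
{W1, W2, W3, W4, W5}: service 259 + fixed 62 = 321
No other subset beats 310.

Open W2, W3 and W4; minimum total cost 310.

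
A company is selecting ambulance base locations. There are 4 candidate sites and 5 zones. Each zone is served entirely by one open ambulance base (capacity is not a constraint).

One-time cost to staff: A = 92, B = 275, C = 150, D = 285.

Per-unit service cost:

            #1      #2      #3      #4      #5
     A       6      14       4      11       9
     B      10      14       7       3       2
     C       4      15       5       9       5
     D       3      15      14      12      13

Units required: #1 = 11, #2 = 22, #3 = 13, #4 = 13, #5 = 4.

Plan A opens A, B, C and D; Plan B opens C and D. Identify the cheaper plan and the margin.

Plan A: {A, B, C, D}: #1→D 3·11=33, #2→A 14·22=308, #3→A 4·13=52, #4→B 3·13=39, #5→B 2·4=8. Service 440; fixed 802; total 1242.
Plan B: {C, D}: #1→D 3·11=33, #2→C 15·22=330, #3→C 5·13=65, #4→C 9·13=117, #5→C 5·4=20. Service 565; fixed 435; total 1000.
Difference: |1242 − 1000| = 242.

Plan B is cheaper by 242.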